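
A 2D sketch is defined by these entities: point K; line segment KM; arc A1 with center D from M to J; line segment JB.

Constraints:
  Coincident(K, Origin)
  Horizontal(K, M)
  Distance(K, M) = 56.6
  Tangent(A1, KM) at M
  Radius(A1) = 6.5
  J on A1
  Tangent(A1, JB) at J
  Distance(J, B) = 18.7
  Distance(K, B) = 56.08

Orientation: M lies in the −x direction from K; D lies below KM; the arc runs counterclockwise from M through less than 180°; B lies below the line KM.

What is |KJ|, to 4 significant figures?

62.59

K is at the origin; K and M share the same y with |KM| = 56.6 and M on the −x side, so M = (-56.60, 0.000). A1 meets KM tangentially, so DM is at right angles to KM, so D = M + (0, -6.5) = (-56.60, -6.500). Since DJ ⟂ JB (tangency), |DB| = √(6.5² + 18.7²) = 19.80 regardless of where J sits on A1. So B lies on both circle(K, 56.08) and circle(D, 19.80); the below-KM intersection is B = (-50.10, -25.20). J is the foot of the tangent from B: J = (-61.70, -10.53).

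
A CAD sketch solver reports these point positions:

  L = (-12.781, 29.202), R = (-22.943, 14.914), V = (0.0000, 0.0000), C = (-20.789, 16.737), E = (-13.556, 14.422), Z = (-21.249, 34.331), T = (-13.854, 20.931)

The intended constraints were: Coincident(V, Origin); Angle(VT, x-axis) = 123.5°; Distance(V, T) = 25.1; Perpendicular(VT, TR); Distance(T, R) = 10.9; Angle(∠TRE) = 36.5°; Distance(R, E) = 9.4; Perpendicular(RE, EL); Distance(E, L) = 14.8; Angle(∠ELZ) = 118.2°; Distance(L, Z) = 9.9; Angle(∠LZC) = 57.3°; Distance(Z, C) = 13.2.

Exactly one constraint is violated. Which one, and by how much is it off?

Distance(Z, C) = 13.2 — off by 4.40.

V = (0.00, 0.00) ✓; VT at 123.5° ✓; |VT| = 25.10 ✓; ∠(VT, TR) = 90.00° ✓; |TR| = 10.90 ✓; ∠TRE = 36.51° ✓; |RE| = 9.400 ✓; ∠(RE, EL) = 90.00° ✓; |EL| = 14.80 ✓; ∠ELZ = 118.2° ✓; |LZ| = 9.900 ✓; ∠LZC = 57.30° ✓; |ZC| = 17.60 ✗.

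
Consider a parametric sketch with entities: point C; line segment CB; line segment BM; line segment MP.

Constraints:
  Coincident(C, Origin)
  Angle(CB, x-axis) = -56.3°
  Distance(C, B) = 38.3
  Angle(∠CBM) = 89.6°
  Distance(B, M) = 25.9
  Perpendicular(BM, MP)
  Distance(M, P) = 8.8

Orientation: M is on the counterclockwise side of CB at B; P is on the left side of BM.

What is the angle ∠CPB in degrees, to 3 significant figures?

67.8°

C is at the origin; CB runs at -56.3° with length 38.3, so B = 38.3·(cos -56.3°, sin -56.3°) = (21.3, -31.9). ∠CBM = 89.6°, so BM runs at -56.3° + (180° − 89.6°) = 34.1° from the x-axis; with |BM| = 25.9, M = B + 25.9·(cos 34.1°, sin 34.1°) = (42.7, -17.3). BM ⟂ MP; with |MP| = 8.8 on the left of BM, P = M + 8.8·(-0.561, 0.828) = (37.8, -10.1). Then cos ∠CPB = PC·PB / (|PC||PB|), giving 67.8°.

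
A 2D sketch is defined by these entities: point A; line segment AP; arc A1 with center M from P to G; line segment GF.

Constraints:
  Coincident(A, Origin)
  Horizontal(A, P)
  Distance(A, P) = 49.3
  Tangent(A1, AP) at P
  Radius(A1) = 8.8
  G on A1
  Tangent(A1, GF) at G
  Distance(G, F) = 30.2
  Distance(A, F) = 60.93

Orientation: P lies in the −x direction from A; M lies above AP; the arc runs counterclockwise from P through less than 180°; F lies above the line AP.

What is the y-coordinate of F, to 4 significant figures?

40.07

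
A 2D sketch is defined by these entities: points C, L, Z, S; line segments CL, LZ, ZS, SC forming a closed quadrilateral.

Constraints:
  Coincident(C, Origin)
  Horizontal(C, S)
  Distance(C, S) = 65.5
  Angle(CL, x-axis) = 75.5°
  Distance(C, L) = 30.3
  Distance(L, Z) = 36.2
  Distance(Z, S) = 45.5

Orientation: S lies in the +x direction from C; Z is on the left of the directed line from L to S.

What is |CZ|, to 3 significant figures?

57.8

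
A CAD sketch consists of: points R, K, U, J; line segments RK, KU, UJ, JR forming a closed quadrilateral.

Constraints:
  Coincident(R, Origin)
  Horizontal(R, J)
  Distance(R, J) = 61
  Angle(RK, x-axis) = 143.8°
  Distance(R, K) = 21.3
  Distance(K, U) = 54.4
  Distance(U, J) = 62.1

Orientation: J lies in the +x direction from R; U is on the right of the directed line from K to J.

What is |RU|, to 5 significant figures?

36.079

Checks: |KU| = 54.40 ✓; |UJ| = 62.10 ✓.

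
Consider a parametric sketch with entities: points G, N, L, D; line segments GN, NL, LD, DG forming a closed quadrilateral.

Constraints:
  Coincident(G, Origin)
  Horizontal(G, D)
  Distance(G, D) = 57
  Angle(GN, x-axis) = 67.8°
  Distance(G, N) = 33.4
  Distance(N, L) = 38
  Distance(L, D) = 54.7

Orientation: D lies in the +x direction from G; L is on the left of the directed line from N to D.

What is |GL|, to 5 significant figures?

68.603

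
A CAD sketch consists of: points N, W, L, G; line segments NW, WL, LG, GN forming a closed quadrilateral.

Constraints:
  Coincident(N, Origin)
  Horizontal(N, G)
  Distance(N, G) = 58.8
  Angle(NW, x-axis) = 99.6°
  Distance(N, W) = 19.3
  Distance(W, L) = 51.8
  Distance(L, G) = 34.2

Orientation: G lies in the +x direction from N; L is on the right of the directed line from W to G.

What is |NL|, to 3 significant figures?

36.8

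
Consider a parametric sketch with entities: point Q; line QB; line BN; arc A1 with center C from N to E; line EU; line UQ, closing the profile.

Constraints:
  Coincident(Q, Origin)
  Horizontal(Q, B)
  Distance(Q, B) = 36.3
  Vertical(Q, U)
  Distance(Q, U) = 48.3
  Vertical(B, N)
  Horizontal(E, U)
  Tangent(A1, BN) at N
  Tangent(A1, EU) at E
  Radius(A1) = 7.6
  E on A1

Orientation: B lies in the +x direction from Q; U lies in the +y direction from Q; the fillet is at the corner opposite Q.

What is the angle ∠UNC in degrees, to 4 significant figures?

11.83°

Q is at the origin; QB is horizontal with |QB| = 36.3 and B on the +x side, so B = (36.30, 0.000). Q and U share the same x with |QU| = 48.3 and U on the +y side, so U = (0.000, 48.30). The virtual corner opposite Q is at (36.30, 48.30). The tangent condition forces CN to be normal to BN and A1 meets EU tangentially, so CE is at right angles to EU, with radius 7.6, so the center C sits 7.6 in from both sides at C = (28.70, 40.70). That places the tangent points at N = (36.30, 40.70) on BN and E = (28.70, 48.30) on EU. Then cos ∠UNC = NU·NC / (|NU||NC|), giving 11.83°.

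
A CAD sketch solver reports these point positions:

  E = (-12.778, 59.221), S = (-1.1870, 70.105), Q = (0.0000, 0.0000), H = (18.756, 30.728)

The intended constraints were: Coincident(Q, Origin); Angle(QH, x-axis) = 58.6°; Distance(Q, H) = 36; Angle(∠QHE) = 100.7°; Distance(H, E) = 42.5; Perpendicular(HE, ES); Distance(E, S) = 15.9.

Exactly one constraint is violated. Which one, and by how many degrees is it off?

Perpendicular(HE, ES) — off by 4.70°.

Q = (0.00, 0.00) ✓; QH at 58.60° ✓; |QH| = 36.00 ✓; ∠QHE = 100.7° ✓; |HE| = 42.50 ✓; ∠(HE, ES) = 94.70° ✗; |ES| = 15.90 ✓.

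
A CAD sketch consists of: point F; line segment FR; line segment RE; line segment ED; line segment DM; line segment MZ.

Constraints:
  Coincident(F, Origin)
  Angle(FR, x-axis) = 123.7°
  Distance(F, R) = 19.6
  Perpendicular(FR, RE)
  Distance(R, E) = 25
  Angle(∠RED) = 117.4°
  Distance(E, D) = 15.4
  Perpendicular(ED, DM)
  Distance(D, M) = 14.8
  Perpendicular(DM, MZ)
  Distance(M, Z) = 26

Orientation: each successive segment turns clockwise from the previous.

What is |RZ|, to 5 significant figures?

7.4506

The perpendicularity gives DM at right angles to ED, so DM runs at -118.90°; with |DM| = 14.8, M = (16.253, 9.7780). The perpendicularity gives MZ at right angles to DM, so MZ runs at 151.10°; with |MZ| = 26.0, Z = (-6.5086, 22.343). Then |RZ| = |Z − R| = 7.4506.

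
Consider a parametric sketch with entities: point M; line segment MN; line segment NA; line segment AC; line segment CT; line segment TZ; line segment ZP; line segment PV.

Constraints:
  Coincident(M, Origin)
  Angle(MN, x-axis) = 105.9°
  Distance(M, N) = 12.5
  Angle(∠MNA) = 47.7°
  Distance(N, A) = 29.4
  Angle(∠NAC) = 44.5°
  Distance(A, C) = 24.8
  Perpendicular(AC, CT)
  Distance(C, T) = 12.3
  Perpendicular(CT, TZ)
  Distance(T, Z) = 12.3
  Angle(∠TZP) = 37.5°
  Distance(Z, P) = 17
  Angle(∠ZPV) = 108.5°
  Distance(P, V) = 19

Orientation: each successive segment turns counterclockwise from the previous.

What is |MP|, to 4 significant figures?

7.655

M is at the origin; MN runs at 105.9° with length 12.5, so N = (-3.424, 12.02). ∠MNA = 47.7° gives NA at -121.8° from the x-axis; with |NA| = 29.4, A = (-18.92, -12.97). ∠NAC = 44.5° gives AC at 13.70° from the x-axis; with |AC| = 24.8, C = (5.177, -7.091). AC ⟂ CT, so CT runs at 103.7°; with |CT| = 12.3, T = (2.264, 4.859). CT is perpendicular to TZ, so TZ runs at -166.3°; with |TZ| = 12.3, Z = (-9.686, 1.945). ∠TZP = 37.5° gives ZP at -23.80° from the x-axis; with |ZP| = 17.0, P = (5.869, -4.915). Then |MP| = |P − M| = 7.655.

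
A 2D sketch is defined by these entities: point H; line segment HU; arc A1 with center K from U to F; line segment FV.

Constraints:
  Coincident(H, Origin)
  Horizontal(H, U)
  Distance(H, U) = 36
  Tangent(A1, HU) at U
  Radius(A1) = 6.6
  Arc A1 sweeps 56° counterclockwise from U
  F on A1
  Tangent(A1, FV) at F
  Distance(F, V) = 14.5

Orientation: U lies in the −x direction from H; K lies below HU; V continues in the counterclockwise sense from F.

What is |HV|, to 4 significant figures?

51.78

H is at the origin; HU is horizontal with |HU| = 36.0 and U on the −x side, so U = (-36.00, 0.000). Tangency of A1 to HU means the radius KU is perpendicular to HU, so K = U + (0, -6.6) = (-36.00, -6.600). On A1, U sits at bearing 90° from K; a 56° counterclockwise sweep puts F at bearing 146°, so F = K + 6.6·(cos 146°, sin 146°) = (-41.47, -2.909). Tangency of A1 to FV means the radius KF is perpendicular to FV, so FV runs along (−sin 146°, cos 146°); with |FV| = 14.5, V = (-49.58, -14.93). Then |HV| = |V − H| = 51.78.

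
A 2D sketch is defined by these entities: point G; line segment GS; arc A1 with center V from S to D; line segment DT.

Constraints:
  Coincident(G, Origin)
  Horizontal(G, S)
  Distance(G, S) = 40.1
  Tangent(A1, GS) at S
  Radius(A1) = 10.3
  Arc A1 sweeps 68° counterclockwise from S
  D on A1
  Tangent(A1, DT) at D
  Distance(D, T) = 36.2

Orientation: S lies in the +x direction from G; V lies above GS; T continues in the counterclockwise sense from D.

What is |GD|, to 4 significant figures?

50.07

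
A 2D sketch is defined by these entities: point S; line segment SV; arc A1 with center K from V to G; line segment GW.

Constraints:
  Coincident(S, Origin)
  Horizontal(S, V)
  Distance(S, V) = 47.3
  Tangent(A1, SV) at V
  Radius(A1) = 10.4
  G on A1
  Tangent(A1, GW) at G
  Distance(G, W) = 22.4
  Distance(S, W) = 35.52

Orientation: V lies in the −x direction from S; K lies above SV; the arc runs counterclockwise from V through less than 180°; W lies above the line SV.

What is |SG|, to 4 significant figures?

38.83

Checks: |KG| = 10.40 ✓; ∠(KG, GW) = 90.00° ✓; |GW| = 22.40 ✓; |SW| = 35.52 ✓.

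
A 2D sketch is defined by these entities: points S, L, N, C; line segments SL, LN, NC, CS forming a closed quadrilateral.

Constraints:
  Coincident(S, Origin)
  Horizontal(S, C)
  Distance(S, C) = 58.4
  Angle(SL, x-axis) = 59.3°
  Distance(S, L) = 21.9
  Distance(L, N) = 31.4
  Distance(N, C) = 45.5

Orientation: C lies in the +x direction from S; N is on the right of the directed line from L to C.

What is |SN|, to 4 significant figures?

19.16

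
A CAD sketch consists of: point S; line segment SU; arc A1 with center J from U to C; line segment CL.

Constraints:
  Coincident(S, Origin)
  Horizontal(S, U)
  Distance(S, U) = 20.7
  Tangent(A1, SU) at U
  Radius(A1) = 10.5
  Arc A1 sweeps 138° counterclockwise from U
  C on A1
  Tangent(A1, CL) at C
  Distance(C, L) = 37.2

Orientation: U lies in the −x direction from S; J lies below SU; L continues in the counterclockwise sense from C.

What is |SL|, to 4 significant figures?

43.19

S is at the origin; SU is horizontal with |SU| = 20.7 and U on the −x side, so U = (-20.70, 0.000). A1 meets SU tangentially, so JU is at right angles to SU, so J = U + (0, -10.5) = (-20.70, -10.50). On A1, U sits at bearing 90° from J; a 138° counterclockwise sweep puts C at bearing 228°, so C = J + 10.5·(cos 228°, sin 228°) = (-27.73, -18.30). A1 meets CL tangentially, so JC is at right angles to CL, so CL runs along (−sin 228°, cos 228°); with |CL| = 37.2, L = (-0.08088, -43.19). Then |SL| = |L − S| = 43.19.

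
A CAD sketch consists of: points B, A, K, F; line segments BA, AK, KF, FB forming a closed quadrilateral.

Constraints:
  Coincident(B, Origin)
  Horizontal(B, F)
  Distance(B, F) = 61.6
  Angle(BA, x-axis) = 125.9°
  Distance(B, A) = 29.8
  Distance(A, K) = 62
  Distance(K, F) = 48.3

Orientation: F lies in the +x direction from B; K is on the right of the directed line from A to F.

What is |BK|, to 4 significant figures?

32.22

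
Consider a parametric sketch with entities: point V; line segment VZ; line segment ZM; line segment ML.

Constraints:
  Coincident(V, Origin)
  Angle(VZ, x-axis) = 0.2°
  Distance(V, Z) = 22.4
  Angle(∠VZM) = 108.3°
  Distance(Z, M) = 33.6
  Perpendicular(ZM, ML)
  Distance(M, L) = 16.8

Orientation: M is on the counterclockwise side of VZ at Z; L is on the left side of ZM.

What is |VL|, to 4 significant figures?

40.88

V is at the origin; VZ runs at 0.2° with length 22.4, so Z = 22.4·(cos 0.2°, sin 0.2°) = (22.40, 0.07819). ∠VZM = 108.3°, so ZM runs at 0.2° + (180° − 108.3°) = 71.90° from the x-axis; with |ZM| = 33.6, M = Z + 33.6·(cos 71.90°, sin 71.90°) = (32.84, 32.02). The perpendicularity gives ML at right angles to ZM; with |ML| = 16.8 on the left of ZM, L = M + 16.8·(-0.9505, 0.3107) = (16.87, 37.23). Then |VL| = |L − V| = 40.88.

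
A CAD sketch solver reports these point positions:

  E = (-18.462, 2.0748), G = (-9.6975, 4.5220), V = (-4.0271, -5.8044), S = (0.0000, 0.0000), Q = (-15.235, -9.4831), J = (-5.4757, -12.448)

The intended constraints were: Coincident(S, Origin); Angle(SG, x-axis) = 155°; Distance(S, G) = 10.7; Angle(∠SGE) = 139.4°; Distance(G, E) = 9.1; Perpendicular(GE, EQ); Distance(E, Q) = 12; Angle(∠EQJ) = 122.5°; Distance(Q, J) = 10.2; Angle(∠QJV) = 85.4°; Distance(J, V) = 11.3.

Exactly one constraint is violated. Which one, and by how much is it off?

Distance(J, V) = 11.3 — off by 4.50.

S = (0.00, 0.00) ✓; SG at 155.0° ✓; |SG| = 10.70 ✓; ∠SGE = 139.4° ✓; |GE| = 9.100 ✓; ∠(GE, EQ) = 90.00° ✓; |EQ| = 12.00 ✓; ∠EQJ = 122.5° ✓; |QJ| = 10.20 ✓; ∠QJV = 85.40° ✓; |JV| = 6.800 ✗.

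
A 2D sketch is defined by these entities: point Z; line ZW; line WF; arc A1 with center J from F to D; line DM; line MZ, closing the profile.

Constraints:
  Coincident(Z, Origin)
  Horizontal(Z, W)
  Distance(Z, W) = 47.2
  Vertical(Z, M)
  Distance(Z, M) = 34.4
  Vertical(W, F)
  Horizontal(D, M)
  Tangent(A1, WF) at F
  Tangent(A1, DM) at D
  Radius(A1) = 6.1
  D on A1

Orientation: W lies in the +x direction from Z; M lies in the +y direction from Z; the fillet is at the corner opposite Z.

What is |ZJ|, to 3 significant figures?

49.9

Z is at the origin; ZW is horizontal with |ZW| = 47.2 and W on the +x side, so W = (47.2, 0.00). ZM is vertical with |ZM| = 34.4 and M on the +y side, so M = (0.00, 34.4). The virtual corner opposite Z is at (47.2, 34.4). The tangent condition forces JF to be normal to WF and the tangent condition forces JD to be normal to DM, with radius 6.1, so the center J sits 6.1 in from both sides at J = (41.1, 28.3). Then |ZJ| = |J − Z| = 49.9.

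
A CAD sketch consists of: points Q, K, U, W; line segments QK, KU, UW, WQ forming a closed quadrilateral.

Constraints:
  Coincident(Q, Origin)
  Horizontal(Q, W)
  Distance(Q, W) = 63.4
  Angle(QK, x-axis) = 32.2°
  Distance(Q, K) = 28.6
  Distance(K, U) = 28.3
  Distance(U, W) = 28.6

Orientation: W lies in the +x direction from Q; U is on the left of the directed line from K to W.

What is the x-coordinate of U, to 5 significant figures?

50.555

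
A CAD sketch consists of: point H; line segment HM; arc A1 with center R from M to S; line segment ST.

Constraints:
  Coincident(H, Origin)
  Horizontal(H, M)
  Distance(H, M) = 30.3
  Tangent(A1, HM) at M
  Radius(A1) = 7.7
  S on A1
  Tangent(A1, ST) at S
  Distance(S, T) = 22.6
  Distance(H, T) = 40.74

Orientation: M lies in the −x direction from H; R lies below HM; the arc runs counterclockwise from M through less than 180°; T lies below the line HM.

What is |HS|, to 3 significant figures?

38.8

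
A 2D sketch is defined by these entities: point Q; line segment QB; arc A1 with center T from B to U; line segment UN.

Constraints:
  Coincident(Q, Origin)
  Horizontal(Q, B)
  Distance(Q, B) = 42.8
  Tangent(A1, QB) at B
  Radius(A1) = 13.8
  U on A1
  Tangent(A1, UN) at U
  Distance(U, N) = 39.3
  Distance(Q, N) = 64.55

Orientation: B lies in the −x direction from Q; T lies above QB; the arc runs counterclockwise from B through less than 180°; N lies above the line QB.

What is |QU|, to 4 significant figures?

33.07

Q is at the origin; Q and B share the same y with |QB| = 42.8 and B on the −x side, so B = (-42.80, 0.000). Tangency of A1 to QB means the radius TB is perpendicular to QB, so T = B + (0, 13.8) = (-42.80, 13.80). Since TU ⟂ UN (tangency), |TN| = √(13.8² + 39.3²) = 41.65 regardless of where U sits on A1. So N lies on both circle(Q, 64.55) and circle(T, 41.65); the above-QB intersection is N = (-34.43, 54.60). U is the foot of the tangent from N: U = (-29.13, 15.66).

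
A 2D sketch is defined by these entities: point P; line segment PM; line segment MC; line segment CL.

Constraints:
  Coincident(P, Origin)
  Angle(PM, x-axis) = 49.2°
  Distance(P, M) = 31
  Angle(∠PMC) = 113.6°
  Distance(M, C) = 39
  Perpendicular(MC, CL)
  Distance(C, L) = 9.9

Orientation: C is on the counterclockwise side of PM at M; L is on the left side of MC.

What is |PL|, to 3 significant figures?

54.6

P is at the origin; PM runs at 49.2° with length 31.0, so M = 31.0·(cos 49.2°, sin 49.2°) = (20.3, 23.5). ∠PMC = 113.6°, so MC runs at 49.2° + (180° − 113.6°) = 116° from the x-axis; with |MC| = 39.0, C = M + 39.0·(cos 116°, sin 116°) = (3.40, 58.6). MC is perpendicular to CL; with |CL| = 9.9 on the left of MC, L = C + 9.9·(-0.902, -0.432) = (-5.52, 54.4). Then |PL| = |L − P| = 54.6.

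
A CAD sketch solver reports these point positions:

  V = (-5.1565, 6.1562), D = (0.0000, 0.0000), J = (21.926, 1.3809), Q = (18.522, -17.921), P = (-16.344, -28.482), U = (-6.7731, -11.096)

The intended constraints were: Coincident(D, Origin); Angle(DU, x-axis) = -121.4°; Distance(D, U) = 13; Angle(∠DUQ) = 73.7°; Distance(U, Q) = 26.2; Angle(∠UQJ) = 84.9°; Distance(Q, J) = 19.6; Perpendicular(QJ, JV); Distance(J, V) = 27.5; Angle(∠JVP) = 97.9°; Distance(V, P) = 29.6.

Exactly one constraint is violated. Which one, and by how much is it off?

Distance(V, P) = 29.6 — off by 6.80.

D = (0.00, 0.00) ✓; DU at -121.4° ✓; |DU| = 13.00 ✓; ∠DUQ = 73.70° ✓; |UQ| = 26.20 ✓; ∠UQJ = 84.90° ✓; |QJ| = 19.60 ✓; ∠(QJ, JV) = 90.00° ✓; |JV| = 27.50 ✓; ∠JVP = 97.90° ✓; |VP| = 36.40 ✗.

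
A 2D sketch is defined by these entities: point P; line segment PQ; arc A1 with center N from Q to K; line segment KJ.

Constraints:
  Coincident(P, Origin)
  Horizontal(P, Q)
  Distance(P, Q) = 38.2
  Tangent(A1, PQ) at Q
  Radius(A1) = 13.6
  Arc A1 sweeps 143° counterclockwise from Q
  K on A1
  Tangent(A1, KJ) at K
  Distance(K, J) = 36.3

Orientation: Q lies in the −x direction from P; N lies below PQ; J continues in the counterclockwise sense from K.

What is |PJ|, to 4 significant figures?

49.47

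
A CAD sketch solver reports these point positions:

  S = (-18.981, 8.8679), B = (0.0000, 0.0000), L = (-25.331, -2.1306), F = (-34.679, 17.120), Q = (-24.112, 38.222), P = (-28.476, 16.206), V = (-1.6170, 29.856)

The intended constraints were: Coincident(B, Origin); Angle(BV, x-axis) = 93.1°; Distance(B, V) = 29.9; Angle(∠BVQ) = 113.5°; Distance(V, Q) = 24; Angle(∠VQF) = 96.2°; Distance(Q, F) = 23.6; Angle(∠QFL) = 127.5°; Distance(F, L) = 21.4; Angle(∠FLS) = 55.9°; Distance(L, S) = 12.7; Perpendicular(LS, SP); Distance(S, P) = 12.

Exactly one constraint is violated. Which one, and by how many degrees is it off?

Perpendicular(LS, SP) — off by 7.70°.

B = (0.00, 0.00) ✓; BV at 93.10° ✓; |BV| = 29.90 ✓; ∠BVQ = 113.5° ✓; |VQ| = 24.00 ✓; ∠VQF = 96.20° ✓; |QF| = 23.60 ✓; ∠QFL = 127.5° ✓; |FL| = 21.40 ✓; ∠FLS = 55.90° ✓; |LS| = 12.70 ✓; ∠(LS, SP) = 82.30° ✗; |SP| = 12.00 ✓.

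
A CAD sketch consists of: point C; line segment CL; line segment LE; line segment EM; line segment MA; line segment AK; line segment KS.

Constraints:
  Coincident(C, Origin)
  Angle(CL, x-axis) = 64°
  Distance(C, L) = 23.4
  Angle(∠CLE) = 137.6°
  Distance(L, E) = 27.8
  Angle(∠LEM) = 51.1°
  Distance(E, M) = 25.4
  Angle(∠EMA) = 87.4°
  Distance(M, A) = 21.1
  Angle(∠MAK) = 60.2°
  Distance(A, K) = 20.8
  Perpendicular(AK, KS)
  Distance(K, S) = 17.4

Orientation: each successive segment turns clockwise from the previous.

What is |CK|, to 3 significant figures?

37.0

∠EMA = 87.4° gives MA at 160° from the x-axis; with |MA| = 21.1, A = (8.71, 14.2). ∠MAK = 60.2° gives AK at 40.3° from the x-axis; with |AK| = 20.8, K = (24.6, 27.6). Then |CK| = |K − C| = 37.0.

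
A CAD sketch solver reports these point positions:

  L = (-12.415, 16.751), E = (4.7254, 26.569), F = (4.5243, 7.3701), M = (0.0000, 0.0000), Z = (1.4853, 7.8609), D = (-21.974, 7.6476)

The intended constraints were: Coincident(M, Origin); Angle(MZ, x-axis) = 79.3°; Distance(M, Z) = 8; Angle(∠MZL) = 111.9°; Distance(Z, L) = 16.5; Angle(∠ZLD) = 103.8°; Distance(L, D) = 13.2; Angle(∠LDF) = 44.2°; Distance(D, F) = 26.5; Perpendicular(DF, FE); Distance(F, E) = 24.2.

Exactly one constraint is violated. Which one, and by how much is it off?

Distance(F, E) = 24.2 — off by 5.00.

M = (0.00, 0.00) ✓; MZ at 79.30° ✓; |MZ| = 8.000 ✓; ∠MZL = 111.9° ✓; |ZL| = 16.50 ✓; ∠ZLD = 103.8° ✓; |LD| = 13.20 ✓; ∠LDF = 44.20° ✓; |DF| = 26.50 ✓; ∠(DF, FE) = 90.00° ✓; |FE| = 19.20 ✗.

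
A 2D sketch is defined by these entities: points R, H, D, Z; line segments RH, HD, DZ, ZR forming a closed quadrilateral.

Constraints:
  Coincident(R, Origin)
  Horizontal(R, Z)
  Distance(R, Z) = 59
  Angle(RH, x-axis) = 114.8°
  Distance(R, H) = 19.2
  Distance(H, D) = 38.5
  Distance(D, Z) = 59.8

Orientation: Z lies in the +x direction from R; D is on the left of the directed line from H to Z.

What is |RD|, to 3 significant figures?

48.6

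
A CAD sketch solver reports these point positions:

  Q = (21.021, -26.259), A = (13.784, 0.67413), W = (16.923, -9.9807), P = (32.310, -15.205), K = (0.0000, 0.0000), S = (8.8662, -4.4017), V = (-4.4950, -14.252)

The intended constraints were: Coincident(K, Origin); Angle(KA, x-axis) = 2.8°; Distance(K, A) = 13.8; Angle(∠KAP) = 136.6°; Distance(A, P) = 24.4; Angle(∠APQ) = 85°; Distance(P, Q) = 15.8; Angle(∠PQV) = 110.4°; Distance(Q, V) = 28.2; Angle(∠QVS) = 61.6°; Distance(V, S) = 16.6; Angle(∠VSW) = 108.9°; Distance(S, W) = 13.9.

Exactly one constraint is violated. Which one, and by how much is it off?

Distance(S, W) = 13.9 — off by 4.10.

K = (0.00, 0.00) ✓; KA at 2.800° ✓; |KA| = 13.80 ✓; ∠KAP = 136.6° ✓; |AP| = 24.40 ✓; ∠APQ = 85.00° ✓; |PQ| = 15.80 ✓; ∠PQV = 110.4° ✓; |QV| = 28.20 ✓; ∠QVS = 61.60° ✓; |VS| = 16.60 ✓; ∠VSW = 108.9° ✓; |SW| = 9.800 ✗.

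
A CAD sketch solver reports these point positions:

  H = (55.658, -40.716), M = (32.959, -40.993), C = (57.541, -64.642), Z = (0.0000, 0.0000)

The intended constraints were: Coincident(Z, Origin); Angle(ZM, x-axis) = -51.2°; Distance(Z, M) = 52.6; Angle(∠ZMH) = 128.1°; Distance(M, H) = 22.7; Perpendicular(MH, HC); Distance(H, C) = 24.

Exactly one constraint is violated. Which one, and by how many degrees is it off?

Perpendicular(MH, HC) — off by 3.80°.

Z = (0.00, 0.00) ✓; ZM at -51.20° ✓; |ZM| = 52.60 ✓; ∠ZMH = 128.1° ✓; |MH| = 22.70 ✓; ∠(MH, HC) = 86.20° ✗; |HC| = 24.00 ✓.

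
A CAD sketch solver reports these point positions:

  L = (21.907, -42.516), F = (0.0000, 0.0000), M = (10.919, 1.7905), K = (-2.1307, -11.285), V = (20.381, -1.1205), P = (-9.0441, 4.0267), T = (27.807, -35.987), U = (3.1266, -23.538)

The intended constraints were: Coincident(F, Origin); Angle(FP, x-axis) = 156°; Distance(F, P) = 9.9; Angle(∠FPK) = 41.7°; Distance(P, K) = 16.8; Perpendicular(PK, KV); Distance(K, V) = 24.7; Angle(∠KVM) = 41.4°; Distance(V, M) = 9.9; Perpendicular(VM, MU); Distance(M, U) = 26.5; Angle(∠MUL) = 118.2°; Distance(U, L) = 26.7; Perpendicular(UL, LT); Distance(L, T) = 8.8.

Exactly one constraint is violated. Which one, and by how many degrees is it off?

Perpendicular(UL, LT) — off by 3.20°.

F = (0.00, 0.00) ✓; FP at 156.0° ✓; |FP| = 9.900 ✓; ∠FPK = 41.70° ✓; |PK| = 16.80 ✓; ∠(PK, KV) = 90.00° ✓; |KV| = 24.70 ✓; ∠KVM = 41.40° ✓; |VM| = 9.900 ✓; ∠(VM, MU) = 90.00° ✓; |MU| = 26.50 ✓; ∠MUL = 118.2° ✓; |UL| = 26.70 ✓; ∠(UL, LT) = 93.20° ✗; |LT| = 8.800 ✓.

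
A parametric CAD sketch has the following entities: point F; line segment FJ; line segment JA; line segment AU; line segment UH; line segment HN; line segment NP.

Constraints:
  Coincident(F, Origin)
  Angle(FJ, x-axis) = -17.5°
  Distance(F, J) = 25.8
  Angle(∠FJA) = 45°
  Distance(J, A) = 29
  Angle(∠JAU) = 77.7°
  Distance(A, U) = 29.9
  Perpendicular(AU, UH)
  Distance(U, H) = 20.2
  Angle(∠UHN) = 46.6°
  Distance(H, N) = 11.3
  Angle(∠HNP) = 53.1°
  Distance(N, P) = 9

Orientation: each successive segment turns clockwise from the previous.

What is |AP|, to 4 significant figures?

32.45

F is at the origin; FJ runs at -17.5° with length 25.8, so J = (24.61, -7.758). ∠FJA = 45.0° gives JA at -152.5° from the x-axis; with |JA| = 29.0, A = (-1.117, -21.15). ∠JAU = 77.7° gives AU at 105.2° from the x-axis; with |AU| = 29.9, U = (-8.957, 7.705). AU ⟂ UH, so UH runs at 15.20°; with |UH| = 20.2, H = (10.54, 13.00). ∠UHN = 46.6° gives HN at -118.2° from the x-axis; with |HN| = 11.3, N = (5.197, 3.043). ∠HNP = 53.1° gives NP at 114.9° from the x-axis; with |NP| = 9.0, P = (1.407, 11.21). Then |AP| = |P − A| = 32.45.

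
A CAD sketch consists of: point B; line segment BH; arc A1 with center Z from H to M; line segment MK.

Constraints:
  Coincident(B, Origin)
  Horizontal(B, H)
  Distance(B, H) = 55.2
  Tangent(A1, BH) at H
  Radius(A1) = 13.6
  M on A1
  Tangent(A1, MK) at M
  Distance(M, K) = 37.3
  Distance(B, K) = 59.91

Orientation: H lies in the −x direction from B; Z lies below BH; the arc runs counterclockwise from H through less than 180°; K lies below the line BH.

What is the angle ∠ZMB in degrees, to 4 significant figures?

29.03°

Checks: |ZM| = 13.60 ✓; ∠(ZM, MK) = 90.00° ✓; |MK| = 37.30 ✓; |BK| = 59.91 ✓.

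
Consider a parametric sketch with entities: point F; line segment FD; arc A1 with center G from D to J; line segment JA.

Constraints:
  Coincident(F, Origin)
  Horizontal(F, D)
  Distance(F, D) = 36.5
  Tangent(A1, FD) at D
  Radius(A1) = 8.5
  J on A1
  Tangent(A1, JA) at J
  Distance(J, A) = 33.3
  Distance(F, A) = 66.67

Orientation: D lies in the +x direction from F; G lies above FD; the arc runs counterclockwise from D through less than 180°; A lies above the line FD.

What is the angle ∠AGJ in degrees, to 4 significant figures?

75.68°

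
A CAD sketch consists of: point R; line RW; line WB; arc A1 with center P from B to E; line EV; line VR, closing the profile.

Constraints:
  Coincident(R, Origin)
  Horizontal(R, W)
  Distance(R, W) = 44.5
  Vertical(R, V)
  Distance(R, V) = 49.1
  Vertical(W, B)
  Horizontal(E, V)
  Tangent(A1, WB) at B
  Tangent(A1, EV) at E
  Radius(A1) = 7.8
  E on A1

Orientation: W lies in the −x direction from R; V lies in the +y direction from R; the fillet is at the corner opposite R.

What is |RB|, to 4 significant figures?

60.71

The virtual corner opposite R is at (-44.50, 49.10). Tangency of A1 to WB means the radius PB is perpendicular to WB and A1 meets EV tangentially, so PE is at right angles to EV, with radius 7.8, so the center P sits 7.8 in from both sides at P = (-36.70, 41.30). That places the tangent points at B = (-44.50, 41.30) on WB and E = (-36.70, 49.10) on EV. Then |RB| = |B − R| = 60.71.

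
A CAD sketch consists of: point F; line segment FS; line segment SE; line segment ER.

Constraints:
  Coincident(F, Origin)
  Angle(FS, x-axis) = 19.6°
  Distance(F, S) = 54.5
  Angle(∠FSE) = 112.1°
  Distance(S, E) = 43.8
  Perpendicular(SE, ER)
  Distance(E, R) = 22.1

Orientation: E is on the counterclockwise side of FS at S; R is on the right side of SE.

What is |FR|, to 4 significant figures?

96.98

F is at the origin; FS runs at 19.6° with length 54.5, so S = 54.5·(cos 19.6°, sin 19.6°) = (51.34, 18.28). ∠FSE = 112.1°, so SE runs at 19.6° + (180° − 112.1°) = 87.50° from the x-axis; with |SE| = 43.8, E = S + 43.8·(cos 87.50°, sin 87.50°) = (53.25, 62.04). SE is perpendicular to ER; with |ER| = 22.1 on the right of SE, R = E + 22.1·(0.9990, -0.04362) = (75.33, 61.08). Then |FR| = |R − F| = 96.98.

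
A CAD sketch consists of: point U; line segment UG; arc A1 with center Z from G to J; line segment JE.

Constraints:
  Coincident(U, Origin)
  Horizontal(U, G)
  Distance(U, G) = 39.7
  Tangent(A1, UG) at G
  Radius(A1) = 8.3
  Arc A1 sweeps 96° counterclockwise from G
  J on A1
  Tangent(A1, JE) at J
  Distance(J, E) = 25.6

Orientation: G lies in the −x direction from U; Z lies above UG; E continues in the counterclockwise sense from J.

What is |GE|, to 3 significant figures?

35.1

U is at the origin; U and G share the same y with |UG| = 39.7 and G on the −x side, so G = (-39.7, 0.00). The tangent condition forces ZG to be normal to UG, so Z = G + (0, 8.3) = (-39.7, 8.30). On A1, G sits at bearing -90° from Z; a 96° counterclockwise sweep puts J at bearing 6°, so J = Z + 8.3·(cos 6°, sin 6°) = (-31.4, 9.17). Since A1 is tangent to JE there, ZJ ⟂ JE, so JE runs along (−sin 6°, cos 6°); with |JE| = 25.6, E = (-34.1, 34.6). Then |GE| = |E − G| = 35.1.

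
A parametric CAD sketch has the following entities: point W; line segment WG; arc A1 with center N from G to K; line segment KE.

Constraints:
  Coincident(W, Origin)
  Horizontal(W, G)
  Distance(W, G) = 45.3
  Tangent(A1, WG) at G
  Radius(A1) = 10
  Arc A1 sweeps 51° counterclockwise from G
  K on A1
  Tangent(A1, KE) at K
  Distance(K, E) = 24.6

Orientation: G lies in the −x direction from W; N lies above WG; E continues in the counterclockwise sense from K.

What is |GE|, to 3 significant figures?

32.6

W is at the origin; W and G share the same y with |WG| = 45.3 and G on the −x side, so G = (-45.3, 0.00). Since A1 is tangent to WG there, NG ⟂ WG, so N = G + (0, 10) = (-45.3, 10.0). On A1, G sits at bearing -90° from N; a 51° counterclockwise sweep puts K at bearing -39°, so K = N + 10.0·(cos -39°, sin -39°) = (-37.5, 3.71). The tangent condition forces NK to be normal to KE, so KE runs along (−sin -39°, cos -39°); with |KE| = 24.6, E = (-22.0, 22.8). Then |GE| = |E − G| = 32.6.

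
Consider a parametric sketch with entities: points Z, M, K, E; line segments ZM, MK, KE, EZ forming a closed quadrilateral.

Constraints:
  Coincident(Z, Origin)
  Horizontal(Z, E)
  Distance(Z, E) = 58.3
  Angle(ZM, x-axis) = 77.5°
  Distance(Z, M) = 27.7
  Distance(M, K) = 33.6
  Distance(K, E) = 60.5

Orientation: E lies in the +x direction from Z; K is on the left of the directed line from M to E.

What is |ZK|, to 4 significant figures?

59.43

Checks: |MK| = 33.60 ✓; |KE| = 60.50 ✓.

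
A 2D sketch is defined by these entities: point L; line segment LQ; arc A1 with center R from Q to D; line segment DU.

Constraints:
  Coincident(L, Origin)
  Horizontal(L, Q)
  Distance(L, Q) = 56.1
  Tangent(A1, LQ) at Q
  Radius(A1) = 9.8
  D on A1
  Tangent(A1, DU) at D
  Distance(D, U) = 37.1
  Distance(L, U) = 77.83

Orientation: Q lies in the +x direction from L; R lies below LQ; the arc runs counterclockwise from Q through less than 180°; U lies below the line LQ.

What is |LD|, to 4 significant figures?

48.99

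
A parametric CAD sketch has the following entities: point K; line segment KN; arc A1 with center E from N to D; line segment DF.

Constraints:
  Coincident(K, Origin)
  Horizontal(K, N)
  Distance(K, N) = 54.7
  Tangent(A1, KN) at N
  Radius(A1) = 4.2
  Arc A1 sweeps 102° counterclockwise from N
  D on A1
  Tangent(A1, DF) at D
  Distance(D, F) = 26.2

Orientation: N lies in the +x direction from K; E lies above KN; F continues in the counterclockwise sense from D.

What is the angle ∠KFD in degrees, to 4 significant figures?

72.09°

On A1, N sits at bearing -90° from E; a 102° counterclockwise sweep puts D at bearing 12°, so D = E + 4.2·(cos 12°, sin 12°) = (58.81, 5.073). A1 meets DF tangentially, so ED is at right angles to DF, so DF runs along (−sin 12°, cos 12°); with |DF| = 26.2, F = (53.36, 30.70). Then cos ∠KFD = FK·FD / (|FK||FD|), giving 72.09°.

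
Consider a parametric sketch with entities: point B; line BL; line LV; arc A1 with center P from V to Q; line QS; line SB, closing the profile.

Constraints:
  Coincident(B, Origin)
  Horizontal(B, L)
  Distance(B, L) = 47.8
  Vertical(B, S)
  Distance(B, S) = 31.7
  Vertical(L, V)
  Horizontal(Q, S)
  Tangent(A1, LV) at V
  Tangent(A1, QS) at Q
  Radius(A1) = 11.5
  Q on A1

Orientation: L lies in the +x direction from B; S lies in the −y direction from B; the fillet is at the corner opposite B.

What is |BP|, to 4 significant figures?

41.54

B is at the origin; B and L share the same y with |BL| = 47.8 and L on the +x side, so L = (47.80, 0.000). BS is vertical with |BS| = 31.7 and S on the −y side, so S = (0.000, -31.70). The virtual corner opposite B is at (47.80, -31.70). The tangent condition forces PV to be normal to LV and the tangent condition forces PQ to be normal to QS, with radius 11.5, so the center P sits 11.5 in from both sides at P = (36.30, -20.20). Then |BP| = |P − B| = 41.54.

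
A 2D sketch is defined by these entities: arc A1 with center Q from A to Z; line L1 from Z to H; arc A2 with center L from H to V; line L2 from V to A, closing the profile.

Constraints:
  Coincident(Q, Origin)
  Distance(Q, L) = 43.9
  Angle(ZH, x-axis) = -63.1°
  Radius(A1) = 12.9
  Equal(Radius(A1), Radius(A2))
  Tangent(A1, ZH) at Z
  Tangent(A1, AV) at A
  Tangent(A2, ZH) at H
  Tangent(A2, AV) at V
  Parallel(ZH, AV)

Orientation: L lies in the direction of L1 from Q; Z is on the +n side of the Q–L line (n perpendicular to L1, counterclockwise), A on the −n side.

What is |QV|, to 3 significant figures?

45.8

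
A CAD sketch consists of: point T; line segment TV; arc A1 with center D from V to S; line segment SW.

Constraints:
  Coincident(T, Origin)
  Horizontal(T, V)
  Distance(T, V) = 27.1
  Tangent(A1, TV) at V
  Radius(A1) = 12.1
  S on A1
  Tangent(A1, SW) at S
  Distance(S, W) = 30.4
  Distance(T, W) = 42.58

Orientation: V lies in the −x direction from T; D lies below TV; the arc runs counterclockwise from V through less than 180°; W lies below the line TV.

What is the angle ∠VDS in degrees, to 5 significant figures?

139.85°

Checks: |DS| = 12.10 ✓; ∠(DS, SW) = 90.00° ✓; |SW| = 30.40 ✓; |TW| = 42.58 ✓.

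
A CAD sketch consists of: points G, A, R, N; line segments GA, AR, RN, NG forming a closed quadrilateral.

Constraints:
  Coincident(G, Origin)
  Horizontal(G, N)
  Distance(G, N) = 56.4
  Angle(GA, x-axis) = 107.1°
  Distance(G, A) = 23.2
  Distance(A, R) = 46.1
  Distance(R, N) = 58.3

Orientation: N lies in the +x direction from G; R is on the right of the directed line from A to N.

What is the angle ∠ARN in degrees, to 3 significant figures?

78.9°

G is at the origin; G and N share the same y with |GN| = 56.4 and N in +x, so N = (56.4, 0). GA runs at 107.1° with |GA| = 23.2, so A = (-6.82, 22.2). R is determined by |AR| = 46.1 and |RN| = 58.3 together: it lies at the intersection of circle(A, 46.1) and circle(N, 58.3). With |AN| = 67.0, the foot of the radical line on AN is 24.0 from A and the perpendicular offset is √(46.1² − 24.0²) = 39.4. Taking the right-of-AN solution: R = (2.79, -22.9).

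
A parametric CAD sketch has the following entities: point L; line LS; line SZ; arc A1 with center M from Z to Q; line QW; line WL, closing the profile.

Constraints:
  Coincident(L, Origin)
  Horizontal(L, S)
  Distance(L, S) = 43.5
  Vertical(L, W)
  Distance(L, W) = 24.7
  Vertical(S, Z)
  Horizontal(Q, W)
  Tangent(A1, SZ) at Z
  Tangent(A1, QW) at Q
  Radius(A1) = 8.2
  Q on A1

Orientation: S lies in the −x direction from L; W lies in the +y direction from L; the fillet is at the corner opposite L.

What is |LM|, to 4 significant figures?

38.97

L is at the origin; LS is horizontal with |LS| = 43.5 and S on the −x side, so S = (-43.50, 0.000). L and W share the same x with |LW| = 24.7 and W on the +y side, so W = (0.000, 24.70). The virtual corner opposite L is at (-43.50, 24.70). Since A1 is tangent to SZ there, MZ ⟂ SZ and tangency of A1 to QW means the radius MQ is perpendicular to QW, with radius 8.2, so the center M sits 8.2 in from both sides at M = (-35.30, 16.50). Then |LM| = |M − L| = 38.97.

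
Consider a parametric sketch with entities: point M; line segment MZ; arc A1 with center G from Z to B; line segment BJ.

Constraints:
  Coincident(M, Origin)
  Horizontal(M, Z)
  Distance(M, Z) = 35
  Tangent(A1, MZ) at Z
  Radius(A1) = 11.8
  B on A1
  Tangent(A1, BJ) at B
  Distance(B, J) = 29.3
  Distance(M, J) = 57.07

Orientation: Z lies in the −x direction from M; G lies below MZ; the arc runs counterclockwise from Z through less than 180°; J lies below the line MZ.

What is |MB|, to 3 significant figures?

48.7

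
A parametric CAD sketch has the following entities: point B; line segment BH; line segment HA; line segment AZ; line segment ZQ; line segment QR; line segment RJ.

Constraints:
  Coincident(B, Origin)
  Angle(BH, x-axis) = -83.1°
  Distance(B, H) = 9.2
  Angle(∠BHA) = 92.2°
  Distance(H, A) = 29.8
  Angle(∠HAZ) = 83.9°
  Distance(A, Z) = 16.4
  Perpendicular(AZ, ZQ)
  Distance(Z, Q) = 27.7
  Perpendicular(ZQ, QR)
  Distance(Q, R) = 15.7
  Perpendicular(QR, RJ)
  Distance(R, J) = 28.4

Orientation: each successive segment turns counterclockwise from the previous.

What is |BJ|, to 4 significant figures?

31.91

The perpendicularity gives QR at right angles to ZQ, so QR runs at -79.20°; with |QR| = 15.7, R = (3.465, -11.19). QR ⟂ RJ, so RJ runs at 10.80°; with |RJ| = 28.4, J = (31.36, -5.873). Then |BJ| = |J − B| = 31.91.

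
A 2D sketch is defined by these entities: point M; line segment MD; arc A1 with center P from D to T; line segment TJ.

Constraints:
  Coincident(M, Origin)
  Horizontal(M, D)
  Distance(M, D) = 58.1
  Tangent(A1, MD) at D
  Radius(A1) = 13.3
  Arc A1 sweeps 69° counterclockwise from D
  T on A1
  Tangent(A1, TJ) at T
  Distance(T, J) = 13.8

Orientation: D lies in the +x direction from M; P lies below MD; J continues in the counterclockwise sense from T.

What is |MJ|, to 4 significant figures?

46.02

On A1, D sits at bearing 90° from P; a 69° counterclockwise sweep puts T at bearing 159°, so T = P + 13.3·(cos 159°, sin 159°) = (45.68, -8.534). A1 meets TJ tangentially, so PT is at right angles to TJ, so TJ runs along (−sin 159°, cos 159°); with |TJ| = 13.8, J = (40.74, -21.42). Then |MJ| = |J − M| = 46.02.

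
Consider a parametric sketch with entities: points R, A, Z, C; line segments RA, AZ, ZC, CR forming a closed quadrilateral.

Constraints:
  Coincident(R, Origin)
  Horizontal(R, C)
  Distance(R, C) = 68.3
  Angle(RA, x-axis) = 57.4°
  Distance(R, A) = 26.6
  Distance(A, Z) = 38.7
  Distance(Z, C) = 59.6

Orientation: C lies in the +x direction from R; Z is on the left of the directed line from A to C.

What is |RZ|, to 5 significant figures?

65.167

Checks: |AZ| = 38.70 ✓; |ZC| = 59.60 ✓.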